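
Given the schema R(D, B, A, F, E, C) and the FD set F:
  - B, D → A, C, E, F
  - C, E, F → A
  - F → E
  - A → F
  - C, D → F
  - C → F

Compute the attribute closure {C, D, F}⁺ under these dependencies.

{A, C, D, E, F}

Start with {C, D, F}.
F → E applies; add {E} → now {C, D, E, F}.
C, E, F → A applies; add {A} → now {A, C, D, E, F}.
No further FD applies.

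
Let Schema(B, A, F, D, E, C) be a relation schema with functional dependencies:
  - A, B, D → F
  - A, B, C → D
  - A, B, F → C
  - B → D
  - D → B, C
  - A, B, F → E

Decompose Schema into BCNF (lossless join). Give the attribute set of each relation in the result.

{A, B, E, F}; {B, C, D}

Candidate keys of the original relation: {A, B}, {A, D}.
Within {A, B, C, D, E, F}: {B}⁺ ∩ {A, B, C, D, E, F} = {B, C, D}, not the whole set, so B → C, D violates BCNF; decompose into {B, C, D} and {A, B, E, F}.
{B, C, D} is in BCNF.
{A, B, E, F} is in BCNF.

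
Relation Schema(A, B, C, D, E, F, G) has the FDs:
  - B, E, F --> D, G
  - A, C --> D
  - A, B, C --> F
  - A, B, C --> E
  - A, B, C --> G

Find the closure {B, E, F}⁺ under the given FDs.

{B, D, E, F, G}

Start with {B, E, F}.
B, E, F --> D, G applies; add {D, G} → now {B, D, E, F, G}.
No further FD applies.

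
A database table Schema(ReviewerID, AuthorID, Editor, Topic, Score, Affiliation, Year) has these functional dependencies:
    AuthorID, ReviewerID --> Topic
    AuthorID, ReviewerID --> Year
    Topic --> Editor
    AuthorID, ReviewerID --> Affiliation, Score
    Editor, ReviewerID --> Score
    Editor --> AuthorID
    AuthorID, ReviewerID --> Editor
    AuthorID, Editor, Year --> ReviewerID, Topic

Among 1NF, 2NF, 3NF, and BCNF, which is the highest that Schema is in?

Candidate keys: {AuthorID, ReviewerID}, {Editor, ReviewerID}, {Editor, Year}, {ReviewerID, Topic}, {Topic, Year}. Prime attributes: {AuthorID, Editor, ReviewerID, Topic, Year}.
Topic --> Editor: {Topic}⁺ = {AuthorID, Editor, Topic}, which is not all of the attributes, so the left side is not a superkey — BCNF is violated.
Its right-hand attributes {Editor} are all prime, as are those of every other non-superkey FD — the relation is in 3NF.

3NF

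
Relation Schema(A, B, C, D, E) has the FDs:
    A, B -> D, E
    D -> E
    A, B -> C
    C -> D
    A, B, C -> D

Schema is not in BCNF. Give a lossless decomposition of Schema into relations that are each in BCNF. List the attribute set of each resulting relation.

{A, B, C}; {C, D}; {D, E}

Candidate key of the original relation: {A, B}.
{A, B, C, D, E}: {D} determines {D, E} here but is not a superkey — split on D -> E, giving {D, E} and {A, B, C, D}.
{D, E}: every determinant is a superkey — BCNF.
{A, B, C, D}: {C} determines {C, D} here but is not a superkey — split on C -> D, giving {C, D} and {A, B, C}.
{C, D}: every determinant is a superkey — BCNF.
{A, B, C}: every determinant is a superkey — BCNF.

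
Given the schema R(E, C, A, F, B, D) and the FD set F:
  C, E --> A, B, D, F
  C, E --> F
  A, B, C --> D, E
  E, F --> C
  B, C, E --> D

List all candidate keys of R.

{A, B, C}, {C, E}, {E, F}

{C, E}⁺ = {A, B, C, D, E, F}, which is every attribute, so {C, E} is a candidate key.
{E, F}⁺ = {A, B, C, D, E, F}, which is every attribute, so {E, F} is a candidate key.
{A, B, C}⁺ = {A, B, C, D, E, F}, which is every attribute, so {A, B, C} is a candidate key.
No proper subset of any of these is a key, and no other minimal superkey exists.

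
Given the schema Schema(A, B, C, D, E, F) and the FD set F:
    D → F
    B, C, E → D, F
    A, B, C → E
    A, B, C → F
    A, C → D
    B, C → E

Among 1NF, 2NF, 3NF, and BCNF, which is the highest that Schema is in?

Candidate key: {A, B, C}. Prime attributes: {A, B, C}.
D → F breaks BCNF: {D}⁺ = {D, F}, so {D} is not a superkey.
D → F has non-prime {F} on the right and a non-superkey on the left, so 3NF fails.
The proper key subset {A, C} of {A, B, C} determines non-prime {D, F}, so the relation is not even in 2NF.

1NF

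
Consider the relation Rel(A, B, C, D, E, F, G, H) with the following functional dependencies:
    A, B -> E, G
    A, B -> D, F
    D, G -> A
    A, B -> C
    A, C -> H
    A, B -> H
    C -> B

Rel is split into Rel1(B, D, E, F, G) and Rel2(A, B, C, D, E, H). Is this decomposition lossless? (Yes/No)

No

The shared attributes are {B, D, E} and {B, D, E}⁺ = {B, D, E}.
The closure covers neither Rel1 nor Rel2 entirely; the join is not lossless.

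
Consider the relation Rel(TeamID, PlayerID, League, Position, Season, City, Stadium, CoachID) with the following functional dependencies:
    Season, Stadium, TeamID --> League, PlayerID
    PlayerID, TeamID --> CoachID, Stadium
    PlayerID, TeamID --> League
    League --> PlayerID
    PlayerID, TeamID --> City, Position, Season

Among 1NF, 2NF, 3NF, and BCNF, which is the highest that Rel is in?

Candidate keys: {League, TeamID}, {PlayerID, TeamID}, {Season, Stadium, TeamID}. Prime attributes: {League, PlayerID, Season, Stadium, TeamID}.
For League --> PlayerID we have {League}⁺ = {League, PlayerID}; {League} is not a superkey, so BCNF fails.
Its right-hand attributes {PlayerID} are all prime, as are those of every other non-superkey FD — the relation is in 3NF.

3NF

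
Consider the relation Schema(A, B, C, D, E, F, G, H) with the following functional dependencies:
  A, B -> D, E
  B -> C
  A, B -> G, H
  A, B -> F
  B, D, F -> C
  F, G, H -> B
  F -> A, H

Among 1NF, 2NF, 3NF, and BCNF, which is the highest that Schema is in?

Candidate keys: {A, B}, {B, F}, {F, G}. Prime attributes: {A, B, F, G}.
B -> C: {B}⁺ = {B, C}, which is not all of the attributes, so the left side is not a superkey — BCNF is violated.
B -> C determines the non-prime attribute {C} from a non-superkey — 3NF is violated.
Since {B} ⊂ {A, B} and {B}⁺ ⊇ {C} with {C} non-prime, there is a partial dependency; 2NF fails.

1NF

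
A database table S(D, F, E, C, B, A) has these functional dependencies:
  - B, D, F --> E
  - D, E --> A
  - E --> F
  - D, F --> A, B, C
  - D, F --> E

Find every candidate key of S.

Attributes never on any right-hand side: {D} — every candidate key must contain it.
{D, E}⁺ = {A, B, C, D, E, F} — all of the relation — so {D, E} is a candidate key.
{D, F}⁺ = {A, B, C, D, E, F} — all of the relation — so {D, F} is a candidate key.
Any other superkey properly contains one of these, so there are no further candidate keys.

{D, E}, {D, F}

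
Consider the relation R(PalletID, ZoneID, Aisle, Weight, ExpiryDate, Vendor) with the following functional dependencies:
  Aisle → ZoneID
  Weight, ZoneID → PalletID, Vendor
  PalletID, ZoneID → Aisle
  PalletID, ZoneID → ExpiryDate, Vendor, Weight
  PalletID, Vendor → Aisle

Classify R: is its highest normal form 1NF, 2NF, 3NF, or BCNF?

3NF

Candidate keys: {Aisle, PalletID}, {Aisle, Weight}, {PalletID, Vendor}, {PalletID, ZoneID}, {Weight, ZoneID}. Prime attributes: {Aisle, PalletID, Vendor, Weight, ZoneID}.
Aisle → ZoneID breaks BCNF: {Aisle}⁺ = {Aisle, ZoneID}, so {Aisle} is not a superkey.
Since {ZoneID} ⊆ prime attributes and every other non-superkey FD also has a prime right side, the schema is in 3NF.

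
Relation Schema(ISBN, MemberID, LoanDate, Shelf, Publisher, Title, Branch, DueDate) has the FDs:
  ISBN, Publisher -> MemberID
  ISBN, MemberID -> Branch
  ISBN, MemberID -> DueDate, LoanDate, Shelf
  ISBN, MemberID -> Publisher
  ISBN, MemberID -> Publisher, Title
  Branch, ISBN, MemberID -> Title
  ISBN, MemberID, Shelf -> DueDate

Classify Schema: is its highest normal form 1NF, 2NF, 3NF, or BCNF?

BCNF

Candidate keys: {ISBN, MemberID}, {ISBN, Publisher}. Prime attributes: {ISBN, MemberID, Publisher}.
Each dependency's left side is a superkey — BCNF holds.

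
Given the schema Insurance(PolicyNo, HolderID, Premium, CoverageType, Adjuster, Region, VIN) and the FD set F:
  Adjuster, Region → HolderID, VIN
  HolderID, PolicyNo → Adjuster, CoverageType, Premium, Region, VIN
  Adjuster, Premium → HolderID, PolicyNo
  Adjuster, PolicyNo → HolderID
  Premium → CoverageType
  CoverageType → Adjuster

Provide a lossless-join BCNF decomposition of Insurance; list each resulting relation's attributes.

{Adjuster, CoverageType}; {Adjuster, HolderID, Region, VIN}; {CoverageType, PolicyNo, Premium, Region}

Candidate keys of the original relation: {Adjuster, PolicyNo}, {CoverageType, PolicyNo}, {HolderID, PolicyNo}, {Premium}.
In {Adjuster, CoverageType, HolderID, PolicyNo, Premium, Region, VIN}, {Adjuster, Region} is not a superkey ({Adjuster, Region}⁺ restricted to this set is {Adjuster, HolderID, Region, VIN}), so split on Adjuster, Region → HolderID, VIN into {Adjuster, HolderID, Region, VIN} and {Adjuster, CoverageType, PolicyNo, Premium, Region}.
{Adjuster, HolderID, Region, VIN} is in BCNF.
In {Adjuster, CoverageType, PolicyNo, Premium, Region}, {CoverageType} is not a superkey ({CoverageType}⁺ restricted to this set is {Adjuster, CoverageType}), so split on CoverageType → Adjuster into {Adjuster, CoverageType} and {CoverageType, PolicyNo, Premium, Region}.
{Adjuster, CoverageType} is in BCNF.
{CoverageType, PolicyNo, Premium, Region} is in BCNF.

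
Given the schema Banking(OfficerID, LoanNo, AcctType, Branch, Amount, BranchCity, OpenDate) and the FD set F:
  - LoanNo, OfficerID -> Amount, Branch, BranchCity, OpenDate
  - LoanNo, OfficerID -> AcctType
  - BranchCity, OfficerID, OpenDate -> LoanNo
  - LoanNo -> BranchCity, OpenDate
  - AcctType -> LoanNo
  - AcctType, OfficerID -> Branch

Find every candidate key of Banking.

No FD produces {OfficerID}, so it must be in every candidate key.
Closure of {AcctType, OfficerID} is {AcctType, Amount, Branch, BranchCity, LoanNo, OfficerID, OpenDate}, the whole schema; {AcctType, OfficerID} is a candidate key.
Closure of {LoanNo, OfficerID} is {AcctType, Amount, Branch, BranchCity, LoanNo, OfficerID, OpenDate}, the whole schema; {LoanNo, OfficerID} is a candidate key.
Closure of {BranchCity, OfficerID, OpenDate} is {AcctType, Amount, Branch, BranchCity, LoanNo, OfficerID, OpenDate}, the whole schema; {BranchCity, OfficerID, OpenDate} is a candidate key.
These are minimal and exhaustive — every other superkey contains one of them.

{AcctType, OfficerID}, {BranchCity, OfficerID, OpenDate}, {LoanNo, OfficerID}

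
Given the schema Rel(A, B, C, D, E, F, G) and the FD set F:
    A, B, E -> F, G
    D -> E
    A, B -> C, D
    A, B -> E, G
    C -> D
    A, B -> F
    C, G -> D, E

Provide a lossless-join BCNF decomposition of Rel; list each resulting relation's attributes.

Candidate key of the original relation: {A, B}.
Within {A, B, C, D, E, F, G}: {D}⁺ ∩ {A, B, C, D, E, F, G} = {D, E}, not the whole set, so D -> E violates BCNF; decompose into {D, E} and {A, B, C, D, F, G}.
{D, E} is in BCNF.
Within {A, B, C, D, F, G}: {C}⁺ ∩ {A, B, C, D, F, G} = {C, D}, not the whole set, so C -> D violates BCNF; decompose into {C, D} and {A, B, C, F, G}.
{C, D} is in BCNF.
{A, B, C, F, G} is in BCNF.

{A, B, C, F, G}; {C, D}; {D, E}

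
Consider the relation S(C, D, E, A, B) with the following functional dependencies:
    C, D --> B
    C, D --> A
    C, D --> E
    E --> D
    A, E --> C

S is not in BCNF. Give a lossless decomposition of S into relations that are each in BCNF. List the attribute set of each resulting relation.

Candidate keys of the original relation: {A, E}, {C, D}, {C, E}.
In {A, B, C, D, E}, {E} is not a superkey ({E}⁺ restricted to this set is {D, E}), so split on E --> D into {D, E} and {A, B, C, E}.
{D, E} has no BCNF violation.
{A, B, C, E} has no BCNF violation.

{A, B, C, E}; {D, E}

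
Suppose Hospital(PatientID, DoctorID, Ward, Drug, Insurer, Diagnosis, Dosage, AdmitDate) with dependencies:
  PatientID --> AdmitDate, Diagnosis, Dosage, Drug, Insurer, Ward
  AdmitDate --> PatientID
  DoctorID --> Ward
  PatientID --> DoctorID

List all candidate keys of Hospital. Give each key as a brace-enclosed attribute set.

{AdmitDate}⁺ = {AdmitDate, Diagnosis, DoctorID, Dosage, Drug, Insurer, PatientID, Ward}, which is every attribute, so {AdmitDate} is a candidate key.
{PatientID}⁺ = {AdmitDate, Diagnosis, DoctorID, Dosage, Drug, Insurer, PatientID, Ward}, which is every attribute, so {PatientID} is a candidate key.
No proper subset of any of these is a key, and no other minimal superkey exists.

{AdmitDate}, {PatientID}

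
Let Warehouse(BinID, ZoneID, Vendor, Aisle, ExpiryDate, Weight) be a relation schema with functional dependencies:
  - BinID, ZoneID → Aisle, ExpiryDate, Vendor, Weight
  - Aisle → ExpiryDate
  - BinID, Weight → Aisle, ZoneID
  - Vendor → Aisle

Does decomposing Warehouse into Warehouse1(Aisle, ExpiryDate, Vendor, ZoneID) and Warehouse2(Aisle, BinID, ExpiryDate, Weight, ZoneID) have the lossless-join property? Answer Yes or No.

No

Warehouse1 ∩ Warehouse2 = {Aisle, ExpiryDate, ZoneID}; its closure under F is {Aisle, ExpiryDate, ZoneID}.
Neither Warehouse1 nor Warehouse2 is contained in that closure, so the decomposition is lossy.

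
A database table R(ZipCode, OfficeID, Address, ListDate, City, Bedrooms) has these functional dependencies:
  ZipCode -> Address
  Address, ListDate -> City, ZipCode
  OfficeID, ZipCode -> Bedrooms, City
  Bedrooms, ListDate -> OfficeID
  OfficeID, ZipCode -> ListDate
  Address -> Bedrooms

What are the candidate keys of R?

{Address, ListDate}⁺ = {Address, Bedrooms, City, ListDate, OfficeID, ZipCode} — all of the relation — so {Address, ListDate} is a candidate key.
{ListDate, ZipCode}⁺ = {Address, Bedrooms, City, ListDate, OfficeID, ZipCode} — all of the relation — so {ListDate, ZipCode} is a candidate key.
{OfficeID, ZipCode}⁺ = {Address, Bedrooms, City, ListDate, OfficeID, ZipCode} — all of the relation — so {OfficeID, ZipCode} is a candidate key.
No proper subset of any of these is a key, and no other minimal superkey exists.

{Address, ListDate}, {ListDate, ZipCode}, {OfficeID, ZipCode}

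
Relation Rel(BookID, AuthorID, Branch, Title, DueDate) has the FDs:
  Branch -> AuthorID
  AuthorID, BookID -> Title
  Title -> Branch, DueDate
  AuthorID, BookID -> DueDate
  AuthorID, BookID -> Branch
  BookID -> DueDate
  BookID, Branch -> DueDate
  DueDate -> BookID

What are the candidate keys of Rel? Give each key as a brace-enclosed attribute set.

{AuthorID, BookID}, {AuthorID, DueDate}, {BookID, Branch}, {Branch, DueDate}, {Title}

{Title}⁺ = {AuthorID, BookID, Branch, DueDate, Title}, which is every attribute, so {Title} is a candidate key.
{AuthorID, BookID}⁺ = {AuthorID, BookID, Branch, DueDate, Title}, which is every attribute, so {AuthorID, BookID} is a candidate key.
{AuthorID, DueDate}⁺ = {AuthorID, BookID, Branch, DueDate, Title}, which is every attribute, so {AuthorID, DueDate} is a candidate key.
{BookID, Branch}⁺ = {AuthorID, BookID, Branch, DueDate, Title}, which is every attribute, so {BookID, Branch} is a candidate key.
{Branch, DueDate}⁺ = {AuthorID, BookID, Branch, DueDate, Title}, which is every attribute, so {Branch, DueDate} is a candidate key.
These are minimal and exhaustive — every other superkey contains one of them.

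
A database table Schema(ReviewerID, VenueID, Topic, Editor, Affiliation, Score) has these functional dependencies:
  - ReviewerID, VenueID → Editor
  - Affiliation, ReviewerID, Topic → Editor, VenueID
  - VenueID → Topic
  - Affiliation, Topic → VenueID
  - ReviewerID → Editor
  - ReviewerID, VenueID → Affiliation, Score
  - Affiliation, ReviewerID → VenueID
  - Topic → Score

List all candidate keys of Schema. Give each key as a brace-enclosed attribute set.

{Affiliation, ReviewerID}, {ReviewerID, VenueID}

No FD produces {ReviewerID}, so it must be in every candidate key.
{Affiliation, ReviewerID} is a candidate key since {Affiliation, ReviewerID}⁺ = {Affiliation, Editor, ReviewerID, Score, Topic, VenueID} covers every attribute.
{ReviewerID, VenueID} is a candidate key since {ReviewerID, VenueID}⁺ = {Affiliation, Editor, ReviewerID, Score, Topic, VenueID} covers every attribute.
No proper subset of any of these is a key, and no other minimal superkey exists.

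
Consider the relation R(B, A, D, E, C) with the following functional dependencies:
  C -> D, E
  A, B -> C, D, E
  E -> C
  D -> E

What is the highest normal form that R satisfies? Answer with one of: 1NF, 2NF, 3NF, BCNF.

2NF

Candidate key: {A, B}. Prime attributes: {A, B}.
C -> D, E: {C}⁺ = {C, D, E}, which is not all of the attributes, so the left side is not a superkey — BCNF is violated.
Because {D, E} are non-prime and the left side of C -> D, E is not a superkey, the relation is not in 3NF.
No non-prime attribute depends on a proper subset of any candidate key, so 2NF holds.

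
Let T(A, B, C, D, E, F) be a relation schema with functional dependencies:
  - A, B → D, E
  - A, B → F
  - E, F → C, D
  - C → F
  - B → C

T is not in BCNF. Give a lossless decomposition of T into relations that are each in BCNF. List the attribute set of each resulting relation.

{A, B, E}; {B, F}; {C, D, E}; {C, F}

Candidate key of the original relation: {A, B}.
In {A, B, C, D, E, F}, {E, F} is not a superkey ({E, F}⁺ restricted to this set is {C, D, E, F}), so split on E, F → C, D into {C, D, E, F} and {A, B, E, F}.
In {C, D, E, F}, {C} is not a superkey ({C}⁺ restricted to this set is {C, F}), so split on C → F into {C, F} and {C, D, E}.
{C, F} has no BCNF violation.
{C, D, E} has no BCNF violation.
In {A, B, E, F}, {B} is not a superkey ({B}⁺ restricted to this set is {B, F}), so split on B → F into {B, F} and {A, B, E}.
{B, F} has no BCNF violation.
{A, B, E} has no BCNF violation.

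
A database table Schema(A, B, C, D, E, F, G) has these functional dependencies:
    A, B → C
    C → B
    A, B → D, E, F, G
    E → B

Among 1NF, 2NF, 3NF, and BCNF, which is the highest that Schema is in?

Candidate keys: {A, B}, {A, C}, {A, E}. Prime attributes: {A, B, C, E}.
For C → B we have {C}⁺ = {B, C}; {C} is not a superkey, so BCNF fails.
Its right-hand attributes {B} are all prime, as are those of every other non-superkey FD — the relation is in 3NF.

3NF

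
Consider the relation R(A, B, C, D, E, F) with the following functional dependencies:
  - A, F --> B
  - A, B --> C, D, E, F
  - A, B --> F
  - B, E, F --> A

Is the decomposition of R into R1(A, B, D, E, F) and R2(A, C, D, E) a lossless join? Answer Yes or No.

R1 ∩ R2 = {A, D, E}; its closure under F is {A, D, E}.
The closure covers neither R1 nor R2 entirely; the join is not lossless.

No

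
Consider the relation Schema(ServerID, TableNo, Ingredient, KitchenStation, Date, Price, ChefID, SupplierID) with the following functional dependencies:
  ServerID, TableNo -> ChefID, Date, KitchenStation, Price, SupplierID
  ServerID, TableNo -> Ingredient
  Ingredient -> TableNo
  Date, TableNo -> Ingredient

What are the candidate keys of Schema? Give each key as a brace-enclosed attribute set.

Attributes never on any right-hand side: {ServerID} — every candidate key must contain it.
{Ingredient, ServerID}⁺ = {ChefID, Date, Ingredient, KitchenStation, Price, ServerID, SupplierID, TableNo}, which is every attribute, so {Ingredient, ServerID} is a candidate key.
{ServerID, TableNo}⁺ = {ChefID, Date, Ingredient, KitchenStation, Price, ServerID, SupplierID, TableNo}, which is every attribute, so {ServerID, TableNo} is a candidate key.
No proper subset of any of these is a key, and no other minimal superkey exists.

{Ingredient, ServerID}, {ServerID, TableNo}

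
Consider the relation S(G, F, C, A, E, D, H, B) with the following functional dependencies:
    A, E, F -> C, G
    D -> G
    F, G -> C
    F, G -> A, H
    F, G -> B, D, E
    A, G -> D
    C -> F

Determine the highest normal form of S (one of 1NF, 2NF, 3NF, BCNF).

3NF

Candidate keys: {A, C, E}, {A, E, F}, {C, D}, {C, G}, {D, F}, {F, G}. Prime attributes: {A, C, D, E, F, G}.
D -> G: {D}⁺ = {D, G}, which is not all of the attributes, so the left side is not a superkey — BCNF is violated.
Since {G} ⊆ prime attributes and every other non-superkey FD also has a prime right side, the schema is in 3NF.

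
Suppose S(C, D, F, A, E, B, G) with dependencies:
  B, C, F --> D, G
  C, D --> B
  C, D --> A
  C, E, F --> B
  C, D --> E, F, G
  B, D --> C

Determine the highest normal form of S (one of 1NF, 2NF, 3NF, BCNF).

BCNF

Candidate keys: {B, C, F}, {B, D}, {C, D}, {C, E, F}. Prime attributes: {B, C, D, E, F}.
Every FD has a superkey on the left, so the relation is in BCNF.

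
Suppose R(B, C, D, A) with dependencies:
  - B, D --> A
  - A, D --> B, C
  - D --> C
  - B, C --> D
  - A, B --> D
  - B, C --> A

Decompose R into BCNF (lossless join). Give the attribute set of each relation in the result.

Candidate keys of the original relation: {A, B}, {A, D}, {B, C}, {B, D}.
Within {A, B, C, D}: {D}⁺ ∩ {A, B, C, D} = {C, D}, not the whole set, so D --> C violates BCNF; decompose into {C, D} and {A, B, D}.
{C, D} is in BCNF.
{A, B, D} is in BCNF.

{A, B, D}; {C, D}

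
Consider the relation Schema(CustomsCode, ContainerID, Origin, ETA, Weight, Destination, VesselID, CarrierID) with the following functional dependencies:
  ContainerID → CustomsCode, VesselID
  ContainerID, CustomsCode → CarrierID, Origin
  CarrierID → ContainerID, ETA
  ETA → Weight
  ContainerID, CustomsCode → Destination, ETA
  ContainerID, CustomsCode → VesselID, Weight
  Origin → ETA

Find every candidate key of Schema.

{CarrierID}, {ContainerID}

Closure of {CarrierID} is {CarrierID, ContainerID, CustomsCode, Destination, ETA, Origin, VesselID, Weight}, the whole schema; {CarrierID} is a candidate key.
Closure of {ContainerID} is {CarrierID, ContainerID, CustomsCode, Destination, ETA, Origin, VesselID, Weight}, the whole schema; {ContainerID} is a candidate key.
These are minimal and exhaustive — every other superkey contains one of them.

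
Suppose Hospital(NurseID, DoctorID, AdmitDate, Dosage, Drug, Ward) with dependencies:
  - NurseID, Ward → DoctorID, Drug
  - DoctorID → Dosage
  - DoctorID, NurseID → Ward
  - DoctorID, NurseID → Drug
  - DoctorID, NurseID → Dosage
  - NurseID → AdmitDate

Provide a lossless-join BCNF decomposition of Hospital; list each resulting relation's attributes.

Candidate keys of the original relation: {DoctorID, NurseID}, {NurseID, Ward}.
In {AdmitDate, DoctorID, Dosage, Drug, NurseID, Ward}, {DoctorID} is not a superkey ({DoctorID}⁺ restricted to this set is {DoctorID, Dosage}), so split on DoctorID → Dosage into {DoctorID, Dosage} and {AdmitDate, DoctorID, Drug, NurseID, Ward}.
{DoctorID, Dosage}: every determinant is a superkey — BCNF.
In {AdmitDate, DoctorID, Drug, NurseID, Ward}, {NurseID} is not a superkey ({NurseID}⁺ restricted to this set is {AdmitDate, NurseID}), so split on NurseID → AdmitDate into {AdmitDate, NurseID} and {DoctorID, Drug, NurseID, Ward}.
{AdmitDate, NurseID}: every determinant is a superkey — BCNF.
{DoctorID, Drug, NurseID, Ward}: every determinant is a superkey — BCNF.

{AdmitDate, NurseID}; {DoctorID, Dosage}; {DoctorID, Drug, NurseID, Ward}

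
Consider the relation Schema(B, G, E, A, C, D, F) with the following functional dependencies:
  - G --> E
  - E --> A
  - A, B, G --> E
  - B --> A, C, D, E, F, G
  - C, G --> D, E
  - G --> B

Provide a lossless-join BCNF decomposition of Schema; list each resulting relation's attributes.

{A, E}; {B, C, D, E, F, G}

Candidate keys of the original relation: {B}, {G}.
In {A, B, C, D, E, F, G}, {E} is not a superkey ({E}⁺ restricted to this set is {A, E}), so split on E --> A into {A, E} and {B, C, D, E, F, G}.
{A, E} has no BCNF violation.
{B, C, D, E, F, G} has no BCNF violation.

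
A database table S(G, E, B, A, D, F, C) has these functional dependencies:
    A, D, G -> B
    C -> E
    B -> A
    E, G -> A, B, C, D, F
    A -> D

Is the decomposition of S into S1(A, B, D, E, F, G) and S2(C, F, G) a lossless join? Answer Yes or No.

S1 ∩ S2 = {F, G}; its closure under F is {F, G}.
S1 ⊄ {F, G} and S2 ⊄ {F, G}, so the split is lossy.

No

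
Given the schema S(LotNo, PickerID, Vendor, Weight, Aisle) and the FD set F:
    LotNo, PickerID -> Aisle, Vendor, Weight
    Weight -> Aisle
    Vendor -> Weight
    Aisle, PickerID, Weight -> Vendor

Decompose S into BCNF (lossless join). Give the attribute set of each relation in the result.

{Aisle, Weight}; {LotNo, PickerID, Vendor}; {Vendor, Weight}

Candidate key of the original relation: {LotNo, PickerID}.
{Aisle, LotNo, PickerID, Vendor, Weight}: {Weight} determines {Aisle, Weight} here but is not a superkey — split on Weight -> Aisle, giving {Aisle, Weight} and {LotNo, PickerID, Vendor, Weight}.
{Aisle, Weight} has no BCNF violation.
{LotNo, PickerID, Vendor, Weight}: {Vendor} determines {Vendor, Weight} here but is not a superkey — split on Vendor -> Weight, giving {Vendor, Weight} and {LotNo, PickerID, Vendor}.
{Vendor, Weight} has no BCNF violation.
{LotNo, PickerID, Vendor} has no BCNF violation.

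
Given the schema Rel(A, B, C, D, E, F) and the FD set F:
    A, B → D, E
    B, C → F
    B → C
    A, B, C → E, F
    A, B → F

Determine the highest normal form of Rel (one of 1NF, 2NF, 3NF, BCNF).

Candidate key: {A, B}. Prime attributes: {A, B}.
B, C → F: {B, C}⁺ = {B, C, F}, which is not all of the attributes, so the left side is not a superkey — BCNF is violated.
B, C → F determines the non-prime attribute {F} from a non-superkey — 3NF is violated.
{B} is a proper subset of the key {A, B}, and {B}⁺ contains the non-prime attributes {C, F} — a partial dependency, so 2NF is violated.

1NF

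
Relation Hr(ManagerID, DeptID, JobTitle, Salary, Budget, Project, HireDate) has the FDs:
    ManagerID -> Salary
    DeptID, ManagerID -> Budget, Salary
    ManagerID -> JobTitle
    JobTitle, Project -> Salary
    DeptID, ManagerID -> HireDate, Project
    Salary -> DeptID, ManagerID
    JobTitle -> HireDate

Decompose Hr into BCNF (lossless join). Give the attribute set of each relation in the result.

Candidate keys of the original relation: {JobTitle, Project}, {ManagerID}, {Salary}.
{Budget, DeptID, HireDate, JobTitle, ManagerID, Project, Salary}: {JobTitle} determines {HireDate, JobTitle} here but is not a superkey — split on JobTitle -> HireDate, giving {HireDate, JobTitle} and {Budget, DeptID, JobTitle, ManagerID, Project, Salary}.
{HireDate, JobTitle}: every determinant is a superkey — BCNF.
{Budget, DeptID, JobTitle, ManagerID, Project, Salary}: every determinant is a superkey — BCNF.

{Budget, DeptID, JobTitle, ManagerID, Project, Salary}; {HireDate, JobTitle}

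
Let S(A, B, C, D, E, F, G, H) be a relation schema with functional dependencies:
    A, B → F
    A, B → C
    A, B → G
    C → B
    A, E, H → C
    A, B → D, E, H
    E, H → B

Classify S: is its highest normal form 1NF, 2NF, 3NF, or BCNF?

3NF

Candidate keys: {A, B}, {A, C}, {A, E, H}. Prime attributes: {A, B, C, E, H}.
C → B breaks BCNF: {C}⁺ = {B, C}, so {C} is not a superkey.
But every attribute on its right side ({B}) is prime, and the same holds for every other non-superkey FD, so 3NF still holds.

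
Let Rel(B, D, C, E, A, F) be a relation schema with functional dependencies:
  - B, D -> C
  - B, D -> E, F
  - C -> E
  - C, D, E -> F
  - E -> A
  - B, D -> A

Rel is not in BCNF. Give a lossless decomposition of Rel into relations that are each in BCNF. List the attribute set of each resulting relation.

{A, E}; {B, C, D}; {C, D, F}; {C, E}

Candidate key of the original relation: {B, D}.
{A, B, C, D, E, F}: {C} determines {A, C, E} here but is not a superkey — split on C -> A, E, giving {A, C, E} and {B, C, D, F}.
{A, C, E}: {E} determines {A, E} here but is not a superkey — split on E -> A, giving {A, E} and {C, E}.
{A, E}: every determinant is a superkey — BCNF.
{C, E}: every determinant is a superkey — BCNF.
{B, C, D, F}: {C, D} determines {C, D, F} here but is not a superkey — split on C, D -> F, giving {C, D, F} and {B, C, D}.
{C, D, F}: every determinant is a superkey — BCNF.
{B, C, D}: every determinant is a superkey — BCNF.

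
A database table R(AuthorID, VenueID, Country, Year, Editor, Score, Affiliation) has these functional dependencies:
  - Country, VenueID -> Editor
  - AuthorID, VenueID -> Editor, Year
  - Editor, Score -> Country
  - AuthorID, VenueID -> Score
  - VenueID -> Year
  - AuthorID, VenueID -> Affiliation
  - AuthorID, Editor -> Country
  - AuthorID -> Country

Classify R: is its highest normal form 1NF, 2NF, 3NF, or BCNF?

Candidate key: {AuthorID, VenueID}. Prime attributes: {AuthorID, VenueID}.
Country, VenueID -> Editor breaks BCNF: {Country, VenueID}⁺ = {Country, Editor, VenueID, Year}, so {Country, VenueID} is not a superkey.
Country, VenueID -> Editor determines the non-prime attribute {Editor} from a non-superkey — 3NF is violated.
Since {AuthorID} ⊂ {AuthorID, VenueID} and {AuthorID}⁺ ⊇ {Country} with {Country} non-prime, there is a partial dependency; 2NF fails.

1NF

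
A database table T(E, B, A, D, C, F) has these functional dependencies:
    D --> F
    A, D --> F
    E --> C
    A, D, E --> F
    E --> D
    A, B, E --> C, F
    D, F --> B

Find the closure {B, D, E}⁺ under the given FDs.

{B, C, D, E, F}

Start with {B, D, E}.
D --> F applies; add {F} → now {B, D, E, F}.
E --> C applies; add {C} → now {B, C, D, E, F}.
No further FD applies.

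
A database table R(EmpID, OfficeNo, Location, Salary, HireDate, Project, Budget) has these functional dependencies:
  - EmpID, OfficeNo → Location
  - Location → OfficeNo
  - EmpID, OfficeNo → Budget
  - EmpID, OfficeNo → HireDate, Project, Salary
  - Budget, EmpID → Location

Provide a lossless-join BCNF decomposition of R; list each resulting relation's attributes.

Candidate keys of the original relation: {Budget, EmpID}, {EmpID, Location}, {EmpID, OfficeNo}.
Within {Budget, EmpID, HireDate, Location, OfficeNo, Project, Salary}: {Location}⁺ ∩ {Budget, EmpID, HireDate, Location, OfficeNo, Project, Salary} = {Location, OfficeNo}, not the whole set, so Location → OfficeNo violates BCNF; decompose into {Location, OfficeNo} and {Budget, EmpID, HireDate, Location, Project, Salary}.
{Location, OfficeNo} has no BCNF violation.
{Budget, EmpID, HireDate, Location, Project, Salary} has no BCNF violation.

{Budget, EmpID, HireDate, Location, Project, Salary}; {Location, OfficeNo}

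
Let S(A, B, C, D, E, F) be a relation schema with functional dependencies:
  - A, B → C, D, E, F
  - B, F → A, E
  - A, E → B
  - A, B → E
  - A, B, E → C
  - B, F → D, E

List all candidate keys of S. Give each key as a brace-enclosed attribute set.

Closure of {A, B} is {A, B, C, D, E, F}, the whole schema; {A, B} is a candidate key.
Closure of {A, E} is {A, B, C, D, E, F}, the whole schema; {A, E} is a candidate key.
Closure of {B, F} is {A, B, C, D, E, F}, the whole schema; {B, F} is a candidate key.
No proper subset of any of these is a key, and no other minimal superkey exists.

{A, B}, {A, E}, {B, F}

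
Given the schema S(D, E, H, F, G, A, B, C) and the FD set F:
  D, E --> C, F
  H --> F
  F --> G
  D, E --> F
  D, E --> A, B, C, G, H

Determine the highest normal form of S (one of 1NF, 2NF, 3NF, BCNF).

2NF

Candidate key: {D, E}. Prime attributes: {D, E}.
H --> F: {H}⁺ = {F, G, H}, which is not all of the attributes, so the left side is not a superkey — BCNF is violated.
H --> F determines the non-prime attribute {F} from a non-superkey — 3NF is violated.
Checking every proper subset of each key, none determines a non-prime attribute — 2NF is satisfied.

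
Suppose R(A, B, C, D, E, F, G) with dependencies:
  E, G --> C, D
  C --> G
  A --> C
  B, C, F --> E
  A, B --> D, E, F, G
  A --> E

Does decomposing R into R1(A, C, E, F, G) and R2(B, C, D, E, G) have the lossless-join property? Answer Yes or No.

The shared attributes are {C, E, G} and {C, E, G}⁺ = {C, D, E, G}.
Neither R1 nor R2 is contained in that closure, so the decomposition is lossy.

No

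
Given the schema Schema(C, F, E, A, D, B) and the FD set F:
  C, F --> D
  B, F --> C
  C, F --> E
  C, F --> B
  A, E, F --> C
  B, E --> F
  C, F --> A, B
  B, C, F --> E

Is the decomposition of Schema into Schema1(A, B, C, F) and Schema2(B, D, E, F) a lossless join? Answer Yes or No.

Schema1 ∩ Schema2 = {B, F}; its closure under F is {A, B, C, D, E, F}.
Schema1 is contained in that closure, so Schema1 ∩ Schema2 --> Schema1 holds and the join is lossless.

Yes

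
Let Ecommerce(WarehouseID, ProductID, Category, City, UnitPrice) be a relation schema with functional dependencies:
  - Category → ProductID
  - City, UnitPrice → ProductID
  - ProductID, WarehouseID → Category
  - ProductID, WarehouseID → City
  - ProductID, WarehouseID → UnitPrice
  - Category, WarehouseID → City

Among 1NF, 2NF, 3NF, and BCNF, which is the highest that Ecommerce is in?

3NF

Candidate keys: {Category, WarehouseID}, {City, UnitPrice, WarehouseID}, {ProductID, WarehouseID}. Prime attributes: {Category, City, ProductID, UnitPrice, WarehouseID}.
Category → ProductID: {Category}⁺ = {Category, ProductID}, which is not all of the attributes, so the left side is not a superkey — BCNF is violated.
But every attribute on its right side ({ProductID}) is prime, and the same holds for every other non-superkey FD, so 3NF still holds.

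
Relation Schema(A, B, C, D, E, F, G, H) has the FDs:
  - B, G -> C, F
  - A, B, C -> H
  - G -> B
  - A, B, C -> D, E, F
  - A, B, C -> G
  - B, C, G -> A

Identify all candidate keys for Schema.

{A, B, C}, {G}

{G}⁺ = {A, B, C, D, E, F, G, H} — all of the relation — so {G} is a candidate key.
{A, B, C}⁺ = {A, B, C, D, E, F, G, H} — all of the relation — so {A, B, C} is a candidate key.
No proper subset of any of these is a key, and no other minimal superkey exists.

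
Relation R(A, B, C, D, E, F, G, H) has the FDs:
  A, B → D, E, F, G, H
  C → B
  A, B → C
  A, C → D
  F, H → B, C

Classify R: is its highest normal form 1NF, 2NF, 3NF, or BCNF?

3NF

Candidate keys: {A, B}, {A, C}, {A, F, H}. Prime attributes: {A, B, C, F, H}.
C → B breaks BCNF: {C}⁺ = {B, C}, so {C} is not a superkey.
But every attribute on its right side ({B}) is prime, and the same holds for every other non-superkey FD, so 3NF still holds.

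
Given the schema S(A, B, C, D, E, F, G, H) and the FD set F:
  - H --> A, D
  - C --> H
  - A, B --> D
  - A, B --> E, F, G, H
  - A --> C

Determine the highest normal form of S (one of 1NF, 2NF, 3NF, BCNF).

Candidate keys: {A, B}, {B, C}, {B, H}. Prime attributes: {A, B, C, H}.
H --> A, D: {H}⁺ = {A, C, D, H}, which is not all of the attributes, so the left side is not a superkey — BCNF is violated.
H --> A, D has non-prime {D} on the right and a non-superkey on the left, so 3NF fails.
{A} is a proper subset of the key {A, B}, and {A}⁺ contains the non-prime attribute {D} — a partial dependency, so 2NF is violated.

1NF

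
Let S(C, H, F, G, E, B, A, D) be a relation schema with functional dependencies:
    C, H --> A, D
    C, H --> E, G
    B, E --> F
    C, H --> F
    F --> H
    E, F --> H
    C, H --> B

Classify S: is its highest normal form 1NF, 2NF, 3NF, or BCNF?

3NF

Candidate keys: {B, C, E}, {C, F}, {C, H}. Prime attributes: {B, C, E, F, H}.
For B, E --> F we have {B, E}⁺ = {B, E, F, H}; {B, E} is not a superkey, so BCNF fails.
But every attribute on its right side ({F}) is prime, and the same holds for every other non-superkey FD, so 3NF still holds.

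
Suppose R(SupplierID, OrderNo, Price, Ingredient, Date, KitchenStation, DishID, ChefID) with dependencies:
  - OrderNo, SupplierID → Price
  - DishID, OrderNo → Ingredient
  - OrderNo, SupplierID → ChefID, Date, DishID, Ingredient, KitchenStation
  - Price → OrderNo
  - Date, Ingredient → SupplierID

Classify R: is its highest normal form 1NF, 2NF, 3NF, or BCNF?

Candidate keys: {Date, DishID, OrderNo}, {Date, DishID, Price}, {Date, Ingredient, OrderNo}, {Date, Ingredient, Price}, {OrderNo, SupplierID}, {Price, SupplierID}. Prime attributes: {Date, DishID, Ingredient, OrderNo, Price, SupplierID}.
For DishID, OrderNo → Ingredient we have {DishID, OrderNo}⁺ = {DishID, Ingredient, OrderNo}; {DishID, OrderNo} is not a superkey, so BCNF fails.
Since {Ingredient} ⊆ prime attributes and every other non-superkey FD also has a prime right side, the schema is in 3NF.

3NF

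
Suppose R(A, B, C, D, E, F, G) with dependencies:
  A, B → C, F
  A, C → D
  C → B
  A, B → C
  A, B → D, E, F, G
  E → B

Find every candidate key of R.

{A} never appears on the right of any FD, so every key must include it.
{A, B} is a candidate key since {A, B}⁺ = {A, B, C, D, E, F, G} covers every attribute.
{A, C} is a candidate key since {A, C}⁺ = {A, B, C, D, E, F, G} covers every attribute.
{A, E} is a candidate key since {A, E}⁺ = {A, B, C, D, E, F, G} covers every attribute.
Any other superkey properly contains one of these, so there are no further candidate keys.

{A, B}, {A, C}, {A, E}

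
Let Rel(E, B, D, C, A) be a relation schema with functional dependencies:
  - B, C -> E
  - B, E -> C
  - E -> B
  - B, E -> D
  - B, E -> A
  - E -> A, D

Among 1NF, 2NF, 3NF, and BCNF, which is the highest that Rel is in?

BCNF

Candidate keys: {B, C}, {E}. Prime attributes: {B, C, E}.
Each dependency's left side is a superkey — BCNF holds.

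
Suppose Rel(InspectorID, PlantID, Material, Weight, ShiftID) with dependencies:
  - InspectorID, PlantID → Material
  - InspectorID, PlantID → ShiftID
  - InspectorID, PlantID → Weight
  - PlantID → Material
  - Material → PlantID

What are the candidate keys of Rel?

{InspectorID, Material}, {InspectorID, PlantID}

{InspectorID} never appears on the right of any FD, so every key must include it.
Closure of {InspectorID, Material} is {InspectorID, Material, PlantID, ShiftID, Weight}, the whole schema; {InspectorID, Material} is a candidate key.
Closure of {InspectorID, PlantID} is {InspectorID, Material, PlantID, ShiftID, Weight}, the whole schema; {InspectorID, PlantID} is a candidate key.
Any other superkey properly contains one of these, so there are no further candidate keys.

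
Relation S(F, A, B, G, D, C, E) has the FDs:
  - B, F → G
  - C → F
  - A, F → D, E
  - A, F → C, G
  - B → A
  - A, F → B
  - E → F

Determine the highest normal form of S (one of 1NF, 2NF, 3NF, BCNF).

3NF

Candidate keys: {A, C}, {A, E}, {A, F}, {B, C}, {B, E}, {B, F}. Prime attributes: {A, B, C, E, F}.
C → F: {C}⁺ = {C, F}, which is not all of the attributes, so the left side is not a superkey — BCNF is violated.
But every attribute on its right side ({F}) is prime, and the same holds for every other non-superkey FD, so 3NF still holds.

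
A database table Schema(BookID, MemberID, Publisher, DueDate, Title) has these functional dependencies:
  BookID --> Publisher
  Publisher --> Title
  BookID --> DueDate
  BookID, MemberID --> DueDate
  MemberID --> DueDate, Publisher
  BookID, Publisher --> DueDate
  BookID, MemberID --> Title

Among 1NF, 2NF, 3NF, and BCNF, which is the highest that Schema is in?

1NF

Candidate key: {BookID, MemberID}. Prime attributes: {BookID, MemberID}.
For BookID --> Publisher we have {BookID}⁺ = {BookID, DueDate, Publisher, Title}; {BookID} is not a superkey, so BCNF fails.
Because {Publisher} is non-prime and the left side of BookID --> Publisher is not a superkey, the relation is not in 3NF.
{BookID} is a proper subset of the key {BookID, MemberID}, and {BookID}⁺ contains the non-prime attributes {DueDate, Publisher, Title} — a partial dependency, so 2NF is violated.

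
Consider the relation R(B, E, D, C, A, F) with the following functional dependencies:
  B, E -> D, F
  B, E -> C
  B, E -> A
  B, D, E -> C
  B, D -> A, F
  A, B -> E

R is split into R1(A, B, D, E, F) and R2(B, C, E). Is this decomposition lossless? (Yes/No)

Yes

R1 ∩ R2 = {B, E}; its closure under F is {A, B, C, D, E, F}.
R1 is contained in that closure, so R1 ∩ R2 -> R1 holds and the join is lossless.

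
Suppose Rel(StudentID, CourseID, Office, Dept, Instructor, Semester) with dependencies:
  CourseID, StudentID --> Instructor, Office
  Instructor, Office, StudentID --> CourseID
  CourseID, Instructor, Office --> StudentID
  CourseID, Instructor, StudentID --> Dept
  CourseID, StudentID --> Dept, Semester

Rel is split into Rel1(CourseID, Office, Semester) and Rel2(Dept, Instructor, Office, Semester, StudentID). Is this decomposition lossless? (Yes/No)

Rel1 ∩ Rel2 = {Office, Semester}; its closure under F is {Office, Semester}.
Rel1 ⊄ {Office, Semester} and Rel2 ⊄ {Office, Semester}, so the split is lossy.

No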